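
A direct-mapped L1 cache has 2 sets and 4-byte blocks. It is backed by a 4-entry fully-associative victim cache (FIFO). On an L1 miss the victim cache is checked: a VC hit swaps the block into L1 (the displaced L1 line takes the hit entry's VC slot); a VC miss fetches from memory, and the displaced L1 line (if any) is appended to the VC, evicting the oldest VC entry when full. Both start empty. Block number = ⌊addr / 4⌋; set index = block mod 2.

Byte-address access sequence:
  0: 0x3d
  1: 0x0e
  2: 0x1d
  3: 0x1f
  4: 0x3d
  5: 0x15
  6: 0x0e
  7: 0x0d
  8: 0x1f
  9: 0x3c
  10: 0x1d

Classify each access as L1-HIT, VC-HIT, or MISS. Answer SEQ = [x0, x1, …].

0: 0x3d (blk 15, set 1) → MISS  vc=[]
1: 0xe (blk 3, set 1) → MISS  vc=[15]
2: 0x1d (blk 7, set 1) → MISS  vc=[15, 3]
3: 0x1f (blk 7, set 1) → L1-HIT  vc=[15, 3]
4: 0x3d (blk 15, set 1) → VC-HIT  vc=[7, 3]
5: 0x15 (blk 5, set 1) → MISS  vc=[7, 3, 15]
6: 0xe (blk 3, set 1) → VC-HIT  vc=[7, 5, 15]
7: 0xd (blk 3, set 1) → L1-HIT  vc=[7, 5, 15]
8: 0x1f (blk 7, set 1) → VC-HIT  vc=[3, 5, 15]
9: 0x3c (blk 15, set 1) → VC-HIT  vc=[3, 5, 7]
10: 0x1d (blk 7, set 1) → VC-HIT  vc=[3, 5, 15]

SEQ = [MISS, MISS, MISS, L1-HIT, VC-HIT, MISS, VC-HIT, L1-HIT, VC-HIT, VC-HIT, VC-HIT]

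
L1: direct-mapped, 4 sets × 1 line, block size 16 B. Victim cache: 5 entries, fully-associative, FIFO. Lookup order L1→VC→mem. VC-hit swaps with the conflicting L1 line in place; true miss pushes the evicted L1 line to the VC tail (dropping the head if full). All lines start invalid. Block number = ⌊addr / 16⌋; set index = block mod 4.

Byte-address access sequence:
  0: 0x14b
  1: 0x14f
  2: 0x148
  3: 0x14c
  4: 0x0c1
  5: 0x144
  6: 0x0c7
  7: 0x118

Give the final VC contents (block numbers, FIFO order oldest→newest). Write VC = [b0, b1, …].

  [0] addr=0x14b blk=20 s=0: MISS | VC []
  [1] addr=0x14f blk=20 s=0: L1-HIT | VC []
  [2] addr=0x148 blk=20 s=0: L1-HIT | VC []
  [3] addr=0x14c blk=20 s=0: L1-HIT | VC []
  [4] addr=0xc1 blk=12 s=0: MISS | VC [20]
  [5] addr=0x144 blk=20 s=0: VC-HIT | VC [12]
  [6] addr=0xc7 blk=12 s=0: VC-HIT | VC [20]
  [7] addr=0x118 blk=17 s=1: MISS | VC [20]

VC = [20]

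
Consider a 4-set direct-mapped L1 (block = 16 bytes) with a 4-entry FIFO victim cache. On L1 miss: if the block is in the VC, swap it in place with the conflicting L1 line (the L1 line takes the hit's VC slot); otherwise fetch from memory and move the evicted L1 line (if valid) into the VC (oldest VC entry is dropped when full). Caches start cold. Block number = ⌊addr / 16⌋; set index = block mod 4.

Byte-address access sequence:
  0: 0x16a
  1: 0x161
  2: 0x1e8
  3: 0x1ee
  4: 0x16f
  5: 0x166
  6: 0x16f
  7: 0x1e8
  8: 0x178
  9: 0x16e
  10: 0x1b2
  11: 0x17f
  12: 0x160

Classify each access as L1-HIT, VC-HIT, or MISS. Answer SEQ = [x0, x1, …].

SEQ = [MISS, L1-HIT, MISS, L1-HIT, VC-HIT, L1-HIT, L1-HIT, VC-HIT, MISS, VC-HIT, MISS, VC-HIT, L1-HIT]

#0 0x16a→b22/s2 MISS; vc=[]
#1 0x161→b22/s2 L1-HIT; vc=[]
#2 0x1e8→b30/s2 MISS; vc=[22]
#3 0x1ee→b30/s2 L1-HIT; vc=[22]
#4 0x16f→b22/s2 VC-HIT; vc=[30]
#5 0x166→b22/s2 L1-HIT; vc=[30]
#6 0x16f→b22/s2 L1-HIT; vc=[30]
#7 0x1e8→b30/s2 VC-HIT; vc=[22]
#8 0x178→b23/s3 MISS; vc=[22]
#9 0x16e→b22/s2 VC-HIT; vc=[30]
#10 0x1b2→b27/s3 MISS; vc=[30,23]
#11 0x17f→b23/s3 VC-HIT; vc=[30,27]
#12 0x160→b22/s2 L1-HIT; vc=[30,27]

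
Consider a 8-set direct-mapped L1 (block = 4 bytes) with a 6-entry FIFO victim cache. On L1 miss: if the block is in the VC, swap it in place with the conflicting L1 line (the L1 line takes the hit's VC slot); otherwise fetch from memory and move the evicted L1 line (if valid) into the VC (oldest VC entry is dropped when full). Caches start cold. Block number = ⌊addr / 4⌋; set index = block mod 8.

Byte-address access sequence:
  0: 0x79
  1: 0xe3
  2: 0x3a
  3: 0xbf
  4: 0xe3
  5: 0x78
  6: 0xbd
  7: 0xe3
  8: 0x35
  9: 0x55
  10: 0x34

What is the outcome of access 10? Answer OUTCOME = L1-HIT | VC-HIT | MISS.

#0 0x79→b30/s6 MISS; vc=[]
#1 0xe3→b56/s0 MISS; vc=[]
#2 0x3a→b14/s6 MISS; vc=[30]
#3 0xbf→b47/s7 MISS; vc=[30]
#4 0xe3→b56/s0 L1-HIT; vc=[30]
#5 0x78→b30/s6 VC-HIT; vc=[14]
#6 0xbd→b47/s7 L1-HIT; vc=[14]
#7 0xe3→b56/s0 L1-HIT; vc=[14]
#8 0x35→b13/s5 MISS; vc=[14]
#9 0x55→b21/s5 MISS; vc=[14,13]
#10 0x34→b13/s5 VC-HIT; vc=[14,21]

OUTCOME = VC-HIT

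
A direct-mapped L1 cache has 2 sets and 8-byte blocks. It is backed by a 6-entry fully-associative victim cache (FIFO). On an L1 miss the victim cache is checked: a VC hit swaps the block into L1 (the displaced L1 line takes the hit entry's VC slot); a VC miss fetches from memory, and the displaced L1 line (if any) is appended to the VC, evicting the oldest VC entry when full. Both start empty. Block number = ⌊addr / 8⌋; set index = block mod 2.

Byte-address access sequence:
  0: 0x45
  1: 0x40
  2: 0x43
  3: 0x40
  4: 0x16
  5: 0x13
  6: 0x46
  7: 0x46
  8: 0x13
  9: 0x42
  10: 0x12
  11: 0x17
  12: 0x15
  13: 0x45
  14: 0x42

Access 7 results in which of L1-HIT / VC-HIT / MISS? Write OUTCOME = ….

OUTCOME = L1-HIT

0: 0x45 (blk 8, set 0) → MISS  vc=[]
1: 0x40 (blk 8, set 0) → L1-HIT  vc=[]
2: 0x43 (blk 8, set 0) → L1-HIT  vc=[]
3: 0x40 (blk 8, set 0) → L1-HIT  vc=[]
4: 0x16 (blk 2, set 0) → MISS  vc=[8]
5: 0x13 (blk 2, set 0) → L1-HIT  vc=[8]
6: 0x46 (blk 8, set 0) → VC-HIT  vc=[2]
7: 0x46 (blk 8, set 0) → L1-HIT  vc=[2]
8: 0x13 (blk 2, set 0) → VC-HIT  vc=[8]
9: 0x42 (blk 8, set 0) → VC-HIT  vc=[2]
10: 0x12 (blk 2, set 0) → VC-HIT  vc=[8]
11: 0x17 (blk 2, set 0) → L1-HIT  vc=[8]
12: 0x15 (blk 2, set 0) → L1-HIT  vc=[8]
13: 0x45 (blk 8, set 0) → VC-HIT  vc=[2]
14: 0x42 (blk 8, set 0) → L1-HIT  vc=[2]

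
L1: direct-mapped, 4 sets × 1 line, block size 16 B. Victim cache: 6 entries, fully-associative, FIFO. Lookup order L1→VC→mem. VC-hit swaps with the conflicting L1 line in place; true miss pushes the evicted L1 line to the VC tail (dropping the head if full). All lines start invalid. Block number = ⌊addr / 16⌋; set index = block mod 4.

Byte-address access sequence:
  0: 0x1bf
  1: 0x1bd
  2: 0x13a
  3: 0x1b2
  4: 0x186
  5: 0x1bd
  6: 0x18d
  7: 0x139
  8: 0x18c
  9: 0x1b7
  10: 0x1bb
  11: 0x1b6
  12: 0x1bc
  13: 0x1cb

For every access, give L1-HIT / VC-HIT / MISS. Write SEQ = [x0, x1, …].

  [0] addr=0x1bf blk=27 s=3: MISS | VC []
  [1] addr=0x1bd blk=27 s=3: L1-HIT | VC []
  [2] addr=0x13a blk=19 s=3: MISS | VC [27]
  [3] addr=0x1b2 blk=27 s=3: VC-HIT | VC [19]
  [4] addr=0x186 blk=24 s=0: MISS | VC [19]
  [5] addr=0x1bd blk=27 s=3: L1-HIT | VC [19]
  [6] addr=0x18d blk=24 s=0: L1-HIT | VC [19]
  [7] addr=0x139 blk=19 s=3: VC-HIT | VC [27]
  [8] addr=0x18c blk=24 s=0: L1-HIT | VC [27]
  [9] addr=0x1b7 blk=27 s=3: VC-HIT | VC [19]
  [10] addr=0x1bb blk=27 s=3: L1-HIT | VC [19]
  [11] addr=0x1b6 blk=27 s=3: L1-HIT | VC [19]
  [12] addr=0x1bc blk=27 s=3: L1-HIT | VC [19]
  [13] addr=0x1cb blk=28 s=0: MISS | VC [19, 24]

SEQ = [MISS, L1-HIT, MISS, VC-HIT, MISS, L1-HIT, L1-HIT, VC-HIT, L1-HIT, VC-HIT, L1-HIT, L1-HIT, L1-HIT, MISS]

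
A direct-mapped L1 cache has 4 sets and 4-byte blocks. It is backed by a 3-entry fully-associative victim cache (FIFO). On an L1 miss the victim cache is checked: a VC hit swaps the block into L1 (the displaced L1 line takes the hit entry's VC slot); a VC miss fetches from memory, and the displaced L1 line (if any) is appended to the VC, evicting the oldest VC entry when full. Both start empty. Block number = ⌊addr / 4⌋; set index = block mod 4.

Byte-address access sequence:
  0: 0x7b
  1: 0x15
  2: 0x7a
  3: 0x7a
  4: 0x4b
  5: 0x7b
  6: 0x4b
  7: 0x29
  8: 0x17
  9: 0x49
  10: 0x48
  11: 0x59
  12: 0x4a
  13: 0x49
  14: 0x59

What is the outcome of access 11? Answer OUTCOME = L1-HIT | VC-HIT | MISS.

OUTCOME = MISS

  [0] addr=0x7b blk=30 s=2: MISS | VC []
  [1] addr=0x15 blk=5 s=1: MISS | VC []
  [2] addr=0x7a blk=30 s=2: L1-HIT | VC []
  [3] addr=0x7a blk=30 s=2: L1-HIT | VC []
  [4] addr=0x4b blk=18 s=2: MISS | VC [30]
  [5] addr=0x7b blk=30 s=2: VC-HIT | VC [18]
  [6] addr=0x4b blk=18 s=2: VC-HIT | VC [30]
  [7] addr=0x29 blk=10 s=2: MISS | VC [30, 18]
  [8] addr=0x17 blk=5 s=1: L1-HIT | VC [30, 18]
  [9] addr=0x49 blk=18 s=2: VC-HIT | VC [30, 10]
  [10] addr=0x48 blk=18 s=2: L1-HIT | VC [30, 10]
  [11] addr=0x59 blk=22 s=2: MISS | VC [30, 10, 18]
  [12] addr=0x4a blk=18 s=2: VC-HIT | VC [30, 10, 22]
  [13] addr=0x49 blk=18 s=2: L1-HIT | VC [30, 10, 22]
  [14] addr=0x59 blk=22 s=2: VC-HIT | VC [30, 10, 18]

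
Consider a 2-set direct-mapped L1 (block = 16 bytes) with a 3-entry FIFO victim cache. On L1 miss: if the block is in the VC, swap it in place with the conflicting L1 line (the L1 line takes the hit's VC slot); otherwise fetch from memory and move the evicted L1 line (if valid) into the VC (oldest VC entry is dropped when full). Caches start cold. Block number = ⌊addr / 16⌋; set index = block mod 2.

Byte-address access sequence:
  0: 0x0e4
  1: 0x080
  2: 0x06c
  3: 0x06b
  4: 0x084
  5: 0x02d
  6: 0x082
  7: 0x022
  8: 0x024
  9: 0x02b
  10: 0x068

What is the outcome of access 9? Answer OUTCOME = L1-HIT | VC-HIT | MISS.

OUTCOME = L1-HIT

#0 0xe4→b14/s0 MISS; vc=[]
#1 0x80→b8/s0 MISS; vc=[14]
#2 0x6c→b6/s0 MISS; vc=[14,8]
#3 0x6b→b6/s0 L1-HIT; vc=[14,8]
#4 0x84→b8/s0 VC-HIT; vc=[14,6]
#5 0x2d→b2/s0 MISS; vc=[14,6,8]
#6 0x82→b8/s0 VC-HIT; vc=[14,6,2]
#7 0x22→b2/s0 VC-HIT; vc=[14,6,8]
#8 0x24→b2/s0 L1-HIT; vc=[14,6,8]
#9 0x2b→b2/s0 L1-HIT; vc=[14,6,8]
#10 0x68→b6/s0 VC-HIT; vc=[14,2,8]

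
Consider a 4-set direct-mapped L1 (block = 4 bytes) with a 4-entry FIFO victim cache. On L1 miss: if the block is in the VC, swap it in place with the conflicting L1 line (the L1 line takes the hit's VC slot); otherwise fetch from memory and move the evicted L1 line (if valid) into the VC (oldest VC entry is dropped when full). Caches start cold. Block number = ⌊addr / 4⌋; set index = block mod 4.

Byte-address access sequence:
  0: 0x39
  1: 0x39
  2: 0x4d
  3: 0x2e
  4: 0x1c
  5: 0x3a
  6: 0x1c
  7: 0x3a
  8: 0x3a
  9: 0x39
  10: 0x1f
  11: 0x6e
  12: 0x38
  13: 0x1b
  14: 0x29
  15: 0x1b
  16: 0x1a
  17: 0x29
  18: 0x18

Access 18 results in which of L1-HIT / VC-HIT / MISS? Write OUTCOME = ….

OUTCOME = VC-HIT

  [0] addr=0x39 blk=14 s=2: MISS | VC []
  [1] addr=0x39 blk=14 s=2: L1-HIT | VC []
  [2] addr=0x4d blk=19 s=3: MISS | VC []
  [3] addr=0x2e blk=11 s=3: MISS | VC [19]
  [4] addr=0x1c blk=7 s=3: MISS | VC [19, 11]
  [5] addr=0x3a blk=14 s=2: L1-HIT | VC [19, 11]
  [6] addr=0x1c blk=7 s=3: L1-HIT | VC [19, 11]
  [7] addr=0x3a blk=14 s=2: L1-HIT | VC [19, 11]
  [8] addr=0x3a blk=14 s=2: L1-HIT | VC [19, 11]
  [9] addr=0x39 blk=14 s=2: L1-HIT | VC [19, 11]
  [10] addr=0x1f blk=7 s=3: L1-HIT | VC [19, 11]
  [11] addr=0x6e blk=27 s=3: MISS | VC [19, 11, 7]
  [12] addr=0x38 blk=14 s=2: L1-HIT | VC [19, 11, 7]
  [13] addr=0x1b blk=6 s=2: MISS | VC [19, 11, 7, 14]
  [14] addr=0x29 blk=10 s=2: MISS | VC [11, 7, 14, 6]
  [15] addr=0x1b blk=6 s=2: VC-HIT | VC [11, 7, 14, 10]
  [16] addr=0x1a blk=6 s=2: L1-HIT | VC [11, 7, 14, 10]
  [17] addr=0x29 blk=10 s=2: VC-HIT | VC [11, 7, 14, 6]
  [18] addr=0x18 blk=6 s=2: VC-HIT | VC [11, 7, 14, 10]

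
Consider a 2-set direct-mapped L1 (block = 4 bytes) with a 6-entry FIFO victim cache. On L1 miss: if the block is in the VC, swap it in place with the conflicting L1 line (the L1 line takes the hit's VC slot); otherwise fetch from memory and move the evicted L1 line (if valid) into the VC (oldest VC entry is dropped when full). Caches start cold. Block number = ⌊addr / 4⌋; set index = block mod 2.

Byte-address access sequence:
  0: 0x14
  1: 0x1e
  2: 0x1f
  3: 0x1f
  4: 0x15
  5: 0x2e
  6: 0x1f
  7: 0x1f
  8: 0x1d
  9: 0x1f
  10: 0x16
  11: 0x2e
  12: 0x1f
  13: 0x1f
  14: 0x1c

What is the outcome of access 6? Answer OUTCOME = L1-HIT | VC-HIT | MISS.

OUTCOME = VC-HIT

0: 0x14 (blk 5, set 1) → MISS  vc=[]
1: 0x1e (blk 7, set 1) → MISS  vc=[5]
2: 0x1f (blk 7, set 1) → L1-HIT  vc=[5]
3: 0x1f (blk 7, set 1) → L1-HIT  vc=[5]
4: 0x15 (blk 5, set 1) → VC-HIT  vc=[7]
5: 0x2e (blk 11, set 1) → MISS  vc=[7, 5]
6: 0x1f (blk 7, set 1) → VC-HIT  vc=[11, 5]
7: 0x1f (blk 7, set 1) → L1-HIT  vc=[11, 5]
8: 0x1d (blk 7, set 1) → L1-HIT  vc=[11, 5]
9: 0x1f (blk 7, set 1) → L1-HIT  vc=[11, 5]
10: 0x16 (blk 5, set 1) → VC-HIT  vc=[11, 7]
11: 0x2e (blk 11, set 1) → VC-HIT  vc=[5, 7]
12: 0x1f (blk 7, set 1) → VC-HIT  vc=[5, 11]
13: 0x1f (blk 7, set 1) → L1-HIT  vc=[5, 11]
14: 0x1c (blk 7, set 1) → L1-HIT  vc=[5, 11]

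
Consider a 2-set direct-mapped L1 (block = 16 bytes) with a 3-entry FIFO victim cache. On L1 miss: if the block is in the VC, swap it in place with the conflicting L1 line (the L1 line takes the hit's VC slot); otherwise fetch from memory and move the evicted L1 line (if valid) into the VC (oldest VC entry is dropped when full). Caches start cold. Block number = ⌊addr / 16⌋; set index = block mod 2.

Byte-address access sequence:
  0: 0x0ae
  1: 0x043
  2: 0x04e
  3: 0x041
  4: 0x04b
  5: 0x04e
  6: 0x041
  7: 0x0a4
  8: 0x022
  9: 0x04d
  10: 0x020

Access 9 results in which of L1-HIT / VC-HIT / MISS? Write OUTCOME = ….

0: 0xae (blk 10, set 0) → MISS  vc=[]
1: 0x43 (blk 4, set 0) → MISS  vc=[10]
2: 0x4e (blk 4, set 0) → L1-HIT  vc=[10]
3: 0x41 (blk 4, set 0) → L1-HIT  vc=[10]
4: 0x4b (blk 4, set 0) → L1-HIT  vc=[10]
5: 0x4e (blk 4, set 0) → L1-HIT  vc=[10]
6: 0x41 (blk 4, set 0) → L1-HIT  vc=[10]
7: 0xa4 (blk 10, set 0) → VC-HIT  vc=[4]
8: 0x22 (blk 2, set 0) → MISS  vc=[4, 10]
9: 0x4d (blk 4, set 0) → VC-HIT  vc=[2, 10]
10: 0x20 (blk 2, set 0) → VC-HIT  vc=[4, 10]

OUTCOME = VC-HIT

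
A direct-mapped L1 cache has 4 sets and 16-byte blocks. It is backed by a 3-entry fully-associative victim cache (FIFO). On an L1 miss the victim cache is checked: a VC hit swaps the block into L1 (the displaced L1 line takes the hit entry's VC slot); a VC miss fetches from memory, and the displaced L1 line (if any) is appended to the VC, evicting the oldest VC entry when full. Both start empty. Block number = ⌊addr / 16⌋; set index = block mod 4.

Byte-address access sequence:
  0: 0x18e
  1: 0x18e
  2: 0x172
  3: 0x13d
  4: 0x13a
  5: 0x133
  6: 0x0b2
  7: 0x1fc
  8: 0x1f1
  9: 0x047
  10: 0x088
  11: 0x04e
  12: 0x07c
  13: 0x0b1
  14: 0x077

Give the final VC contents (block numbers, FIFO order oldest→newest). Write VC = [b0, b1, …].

VC = [8, 31, 11]

#0 0x18e→b24/s0 MISS; vc=[]
#1 0x18e→b24/s0 L1-HIT; vc=[]
#2 0x172→b23/s3 MISS; vc=[]
#3 0x13d→b19/s3 MISS; vc=[23]
#4 0x13a→b19/s3 L1-HIT; vc=[23]
#5 0x133→b19/s3 L1-HIT; vc=[23]
#6 0xb2→b11/s3 MISS; vc=[23,19]
#7 0x1fc→b31/s3 MISS; vc=[23,19,11]
#8 0x1f1→b31/s3 L1-HIT; vc=[23,19,11]
#9 0x47→b4/s0 MISS; vc=[19,11,24]
#10 0x88→b8/s0 MISS; vc=[11,24,4]
#11 0x4e→b4/s0 VC-HIT; vc=[11,24,8]
#12 0x7c→b7/s3 MISS; vc=[24,8,31]
#13 0xb1→b11/s3 MISS; vc=[8,31,7]
#14 0x77→b7/s3 VC-HIT; vc=[8,31,11]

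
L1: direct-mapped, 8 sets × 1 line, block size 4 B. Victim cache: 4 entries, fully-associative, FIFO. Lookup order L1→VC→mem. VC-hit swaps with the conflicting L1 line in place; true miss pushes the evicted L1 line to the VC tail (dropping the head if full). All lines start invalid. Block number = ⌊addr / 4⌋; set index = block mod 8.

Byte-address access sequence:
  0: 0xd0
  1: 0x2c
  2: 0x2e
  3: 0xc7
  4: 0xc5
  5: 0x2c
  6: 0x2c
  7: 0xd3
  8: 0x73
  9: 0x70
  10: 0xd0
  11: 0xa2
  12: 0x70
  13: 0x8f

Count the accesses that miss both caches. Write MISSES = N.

0: 0xd0 (blk 52, set 4) → MISS  vc=[]
1: 0x2c (blk 11, set 3) → MISS  vc=[]
2: 0x2e (blk 11, set 3) → L1-HIT  vc=[]
3: 0xc7 (blk 49, set 1) → MISS  vc=[]
4: 0xc5 (blk 49, set 1) → L1-HIT  vc=[]
5: 0x2c (blk 11, set 3) → L1-HIT  vc=[]
6: 0x2c (blk 11, set 3) → L1-HIT  vc=[]
7: 0xd3 (blk 52, set 4) → L1-HIT  vc=[]
8: 0x73 (blk 28, set 4) → MISS  vc=[52]
9: 0x70 (blk 28, set 4) → L1-HIT  vc=[52]
10: 0xd0 (blk 52, set 4) → VC-HIT  vc=[28]
11: 0xa2 (blk 40, set 0) → MISS  vc=[28]
12: 0x70 (blk 28, set 4) → VC-HIT  vc=[52]
13: 0x8f (blk 35, set 3) → MISS  vc=[52, 11]

MISSES = 6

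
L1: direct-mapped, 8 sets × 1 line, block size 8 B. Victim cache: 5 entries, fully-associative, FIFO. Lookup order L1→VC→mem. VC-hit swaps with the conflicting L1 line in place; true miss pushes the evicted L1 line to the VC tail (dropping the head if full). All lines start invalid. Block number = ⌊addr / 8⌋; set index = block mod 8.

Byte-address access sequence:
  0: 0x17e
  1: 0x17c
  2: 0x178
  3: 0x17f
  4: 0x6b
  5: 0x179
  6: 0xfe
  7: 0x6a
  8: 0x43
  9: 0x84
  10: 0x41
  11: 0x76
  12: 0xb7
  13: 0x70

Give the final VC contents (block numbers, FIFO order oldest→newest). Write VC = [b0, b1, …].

#0 0x17e→b47/s7 MISS; vc=[]
#1 0x17c→b47/s7 L1-HIT; vc=[]
#2 0x178→b47/s7 L1-HIT; vc=[]
#3 0x17f→b47/s7 L1-HIT; vc=[]
#4 0x6b→b13/s5 MISS; vc=[]
#5 0x179→b47/s7 L1-HIT; vc=[]
#6 0xfe→b31/s7 MISS; vc=[47]
#7 0x6a→b13/s5 L1-HIT; vc=[47]
#8 0x43→b8/s0 MISS; vc=[47]
#9 0x84→b16/s0 MISS; vc=[47,8]
#10 0x41→b8/s0 VC-HIT; vc=[47,16]
#11 0x76→b14/s6 MISS; vc=[47,16]
#12 0xb7→b22/s6 MISS; vc=[47,16,14]
#13 0x70→b14/s6 VC-HIT; vc=[47,16,22]

VC = [47, 16, 22]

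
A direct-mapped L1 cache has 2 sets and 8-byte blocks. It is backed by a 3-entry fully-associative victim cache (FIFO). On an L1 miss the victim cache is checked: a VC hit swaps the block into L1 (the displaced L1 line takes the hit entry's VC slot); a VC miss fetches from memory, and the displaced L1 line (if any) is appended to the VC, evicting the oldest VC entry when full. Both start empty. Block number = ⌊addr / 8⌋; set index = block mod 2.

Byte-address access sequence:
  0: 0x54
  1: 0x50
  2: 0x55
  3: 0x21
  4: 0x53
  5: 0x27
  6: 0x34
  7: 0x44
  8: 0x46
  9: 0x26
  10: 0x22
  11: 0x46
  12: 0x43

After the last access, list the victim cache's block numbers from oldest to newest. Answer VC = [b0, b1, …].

0: 0x54 (blk 10, set 0) → MISS  vc=[]
1: 0x50 (blk 10, set 0) → L1-HIT  vc=[]
2: 0x55 (blk 10, set 0) → L1-HIT  vc=[]
3: 0x21 (blk 4, set 0) → MISS  vc=[10]
4: 0x53 (blk 10, set 0) → VC-HIT  vc=[4]
5: 0x27 (blk 4, set 0) → VC-HIT  vc=[10]
6: 0x34 (blk 6, set 0) → MISS  vc=[10, 4]
7: 0x44 (blk 8, set 0) → MISS  vc=[10, 4, 6]
8: 0x46 (blk 8, set 0) → L1-HIT  vc=[10, 4, 6]
9: 0x26 (blk 4, set 0) → VC-HIT  vc=[10, 8, 6]
10: 0x22 (blk 4, set 0) → L1-HIT  vc=[10, 8, 6]
11: 0x46 (blk 8, set 0) → VC-HIT  vc=[10, 4, 6]
12: 0x43 (blk 8, set 0) → L1-HIT  vc=[10, 4, 6]

VC = [10, 4, 6]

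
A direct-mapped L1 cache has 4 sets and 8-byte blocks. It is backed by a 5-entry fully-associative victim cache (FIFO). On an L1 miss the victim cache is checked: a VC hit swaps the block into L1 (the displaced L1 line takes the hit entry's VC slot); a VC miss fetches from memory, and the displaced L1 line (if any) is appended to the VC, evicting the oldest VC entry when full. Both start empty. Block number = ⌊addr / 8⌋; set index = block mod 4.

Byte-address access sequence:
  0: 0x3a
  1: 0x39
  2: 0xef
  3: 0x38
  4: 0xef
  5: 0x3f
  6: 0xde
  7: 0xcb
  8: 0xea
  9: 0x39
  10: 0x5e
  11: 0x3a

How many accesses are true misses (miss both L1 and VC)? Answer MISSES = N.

MISSES = 5

0: 0x3a (blk 7, set 3) → MISS  vc=[]
1: 0x39 (blk 7, set 3) → L1-HIT  vc=[]
2: 0xef (blk 29, set 1) → MISS  vc=[]
3: 0x38 (blk 7, set 3) → L1-HIT  vc=[]
4: 0xef (blk 29, set 1) → L1-HIT  vc=[]
5: 0x3f (blk 7, set 3) → L1-HIT  vc=[]
6: 0xde (blk 27, set 3) → MISS  vc=[7]
7: 0xcb (blk 25, set 1) → MISS  vc=[7, 29]
8: 0xea (blk 29, set 1) → VC-HIT  vc=[7, 25]
9: 0x39 (blk 7, set 3) → VC-HIT  vc=[27, 25]
10: 0x5e (blk 11, set 3) → MISS  vc=[27, 25, 7]
11: 0x3a (blk 7, set 3) → VC-HIT  vc=[27, 25, 11]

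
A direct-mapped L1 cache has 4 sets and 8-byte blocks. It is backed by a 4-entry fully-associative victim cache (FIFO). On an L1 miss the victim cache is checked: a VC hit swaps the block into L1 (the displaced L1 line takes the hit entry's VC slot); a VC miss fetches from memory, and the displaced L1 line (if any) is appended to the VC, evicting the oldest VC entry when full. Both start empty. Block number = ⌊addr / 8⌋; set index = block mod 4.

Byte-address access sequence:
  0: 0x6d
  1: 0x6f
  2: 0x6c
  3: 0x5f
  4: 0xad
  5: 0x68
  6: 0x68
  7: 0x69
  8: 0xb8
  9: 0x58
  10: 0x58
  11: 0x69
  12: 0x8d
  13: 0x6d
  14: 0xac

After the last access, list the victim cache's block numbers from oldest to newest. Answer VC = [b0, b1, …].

#0 0x6d→b13/s1 MISS; vc=[]
#1 0x6f→b13/s1 L1-HIT; vc=[]
#2 0x6c→b13/s1 L1-HIT; vc=[]
#3 0x5f→b11/s3 MISS; vc=[]
#4 0xad→b21/s1 MISS; vc=[13]
#5 0x68→b13/s1 VC-HIT; vc=[21]
#6 0x68→b13/s1 L1-HIT; vc=[21]
#7 0x69→b13/s1 L1-HIT; vc=[21]
#8 0xb8→b23/s3 MISS; vc=[21,11]
#9 0x58→b11/s3 VC-HIT; vc=[21,23]
#10 0x58→b11/s3 L1-HIT; vc=[21,23]
#11 0x69→b13/s1 L1-HIT; vc=[21,23]
#12 0x8d→b17/s1 MISS; vc=[21,23,13]
#13 0x6d→b13/s1 VC-HIT; vc=[21,23,17]
#14 0xac→b21/s1 VC-HIT; vc=[13,23,17]

VC = [13, 23, 17]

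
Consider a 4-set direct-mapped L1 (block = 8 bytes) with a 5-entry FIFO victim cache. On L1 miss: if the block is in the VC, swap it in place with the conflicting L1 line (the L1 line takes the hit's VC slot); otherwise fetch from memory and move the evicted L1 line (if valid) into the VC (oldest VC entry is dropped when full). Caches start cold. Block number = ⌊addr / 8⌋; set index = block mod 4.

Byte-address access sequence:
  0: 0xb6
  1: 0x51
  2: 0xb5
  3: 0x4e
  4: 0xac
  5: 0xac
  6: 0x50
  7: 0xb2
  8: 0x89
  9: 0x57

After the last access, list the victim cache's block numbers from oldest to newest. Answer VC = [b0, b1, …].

0: 0xb6 (blk 22, set 2) → MISS  vc=[]
1: 0x51 (blk 10, set 2) → MISS  vc=[22]
2: 0xb5 (blk 22, set 2) → VC-HIT  vc=[10]
3: 0x4e (blk 9, set 1) → MISS  vc=[10]
4: 0xac (blk 21, set 1) → MISS  vc=[10, 9]
5: 0xac (blk 21, set 1) → L1-HIT  vc=[10, 9]
6: 0x50 (blk 10, set 2) → VC-HIT  vc=[22, 9]
7: 0xb2 (blk 22, set 2) → VC-HIT  vc=[10, 9]
8: 0x89 (blk 17, set 1) → MISS  vc=[10, 9, 21]
9: 0x57 (blk 10, set 2) → VC-HIT  vc=[22, 9, 21]

VC = [22, 9, 21]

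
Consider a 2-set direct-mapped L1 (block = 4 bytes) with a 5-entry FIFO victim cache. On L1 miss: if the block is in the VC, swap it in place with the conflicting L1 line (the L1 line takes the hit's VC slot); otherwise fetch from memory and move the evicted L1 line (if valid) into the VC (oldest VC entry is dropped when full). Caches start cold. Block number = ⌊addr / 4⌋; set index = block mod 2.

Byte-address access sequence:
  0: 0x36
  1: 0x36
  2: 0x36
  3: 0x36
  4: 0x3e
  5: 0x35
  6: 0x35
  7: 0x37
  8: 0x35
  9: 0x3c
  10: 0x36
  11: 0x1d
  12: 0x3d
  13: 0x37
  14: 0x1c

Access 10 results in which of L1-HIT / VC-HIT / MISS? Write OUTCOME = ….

0: 0x36 (blk 13, set 1) → MISS  vc=[]
1: 0x36 (blk 13, set 1) → L1-HIT  vc=[]
2: 0x36 (blk 13, set 1) → L1-HIT  vc=[]
3: 0x36 (blk 13, set 1) → L1-HIT  vc=[]
4: 0x3e (blk 15, set 1) → MISS  vc=[13]
5: 0x35 (blk 13, set 1) → VC-HIT  vc=[15]
6: 0x35 (blk 13, set 1) → L1-HIT  vc=[15]
7: 0x37 (blk 13, set 1) → L1-HIT  vc=[15]
8: 0x35 (blk 13, set 1) → L1-HIT  vc=[15]
9: 0x3c (blk 15, set 1) → VC-HIT  vc=[13]
10: 0x36 (blk 13, set 1) → VC-HIT  vc=[15]
11: 0x1d (blk 7, set 1) → MISS  vc=[15, 13]
12: 0x3d (blk 15, set 1) → VC-HIT  vc=[7, 13]
13: 0x37 (blk 13, set 1) → VC-HIT  vc=[7, 15]
14: 0x1c (blk 7, set 1) → VC-HIT  vc=[13, 15]

OUTCOME = VC-HIT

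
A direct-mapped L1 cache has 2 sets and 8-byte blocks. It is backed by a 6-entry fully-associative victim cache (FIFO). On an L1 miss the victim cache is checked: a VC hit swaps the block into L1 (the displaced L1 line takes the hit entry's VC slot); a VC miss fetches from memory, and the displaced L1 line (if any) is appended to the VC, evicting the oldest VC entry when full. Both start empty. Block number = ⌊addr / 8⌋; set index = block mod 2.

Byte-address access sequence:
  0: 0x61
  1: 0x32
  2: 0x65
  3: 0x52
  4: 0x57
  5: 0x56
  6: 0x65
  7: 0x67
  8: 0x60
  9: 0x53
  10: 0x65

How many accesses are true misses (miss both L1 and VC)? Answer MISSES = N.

MISSES = 3

#0 0x61→b12/s0 MISS; vc=[]
#1 0x32→b6/s0 MISS; vc=[12]
#2 0x65→b12/s0 VC-HIT; vc=[6]
#3 0x52→b10/s0 MISS; vc=[6,12]
#4 0x57→b10/s0 L1-HIT; vc=[6,12]
#5 0x56→b10/s0 L1-HIT; vc=[6,12]
#6 0x65→b12/s0 VC-HIT; vc=[6,10]
#7 0x67→b12/s0 L1-HIT; vc=[6,10]
#8 0x60→b12/s0 L1-HIT; vc=[6,10]
#9 0x53→b10/s0 VC-HIT; vc=[6,12]
#10 0x65→b12/s0 VC-HIT; vc=[6,10]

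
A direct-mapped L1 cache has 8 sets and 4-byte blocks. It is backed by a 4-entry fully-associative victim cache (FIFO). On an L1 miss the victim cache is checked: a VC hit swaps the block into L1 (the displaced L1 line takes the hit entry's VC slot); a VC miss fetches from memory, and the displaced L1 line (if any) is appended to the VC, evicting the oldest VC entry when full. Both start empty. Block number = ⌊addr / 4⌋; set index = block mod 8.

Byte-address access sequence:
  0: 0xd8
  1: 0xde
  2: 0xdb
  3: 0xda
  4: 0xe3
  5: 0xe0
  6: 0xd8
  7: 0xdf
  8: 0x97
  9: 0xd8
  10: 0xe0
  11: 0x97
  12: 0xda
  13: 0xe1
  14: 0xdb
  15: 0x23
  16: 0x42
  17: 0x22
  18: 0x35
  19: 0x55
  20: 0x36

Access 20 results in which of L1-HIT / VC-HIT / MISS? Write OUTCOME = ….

0: 0xd8 (blk 54, set 6) → MISS  vc=[]
1: 0xde (blk 55, set 7) → MISS  vc=[]
2: 0xdb (blk 54, set 6) → L1-HIT  vc=[]
3: 0xda (blk 54, set 6) → L1-HIT  vc=[]
4: 0xe3 (blk 56, set 0) → MISS  vc=[]
5: 0xe0 (blk 56, set 0) → L1-HIT  vc=[]
6: 0xd8 (blk 54, set 6) → L1-HIT  vc=[]
7: 0xdf (blk 55, set 7) → L1-HIT  vc=[]
8: 0x97 (blk 37, set 5) → MISS  vc=[]
9: 0xd8 (blk 54, set 6) → L1-HIT  vc=[]
10: 0xe0 (blk 56, set 0) → L1-HIT  vc=[]
11: 0x97 (blk 37, set 5) → L1-HIT  vc=[]
12: 0xda (blk 54, set 6) → L1-HIT  vc=[]
13: 0xe1 (blk 56, set 0) → L1-HIT  vc=[]
14: 0xdb (blk 54, set 6) → L1-HIT  vc=[]
15: 0x23 (blk 8, set 0) → MISS  vc=[56]
16: 0x42 (blk 16, set 0) → MISS  vc=[56, 8]
17: 0x22 (blk 8, set 0) → VC-HIT  vc=[56, 16]
18: 0x35 (blk 13, set 5) → MISS  vc=[56, 16, 37]
19: 0x55 (blk 21, set 5) → MISS  vc=[56, 16, 37, 13]
20: 0x36 (blk 13, set 5) → VC-HIT  vc=[56, 16, 37, 21]

OUTCOME = VC-HIT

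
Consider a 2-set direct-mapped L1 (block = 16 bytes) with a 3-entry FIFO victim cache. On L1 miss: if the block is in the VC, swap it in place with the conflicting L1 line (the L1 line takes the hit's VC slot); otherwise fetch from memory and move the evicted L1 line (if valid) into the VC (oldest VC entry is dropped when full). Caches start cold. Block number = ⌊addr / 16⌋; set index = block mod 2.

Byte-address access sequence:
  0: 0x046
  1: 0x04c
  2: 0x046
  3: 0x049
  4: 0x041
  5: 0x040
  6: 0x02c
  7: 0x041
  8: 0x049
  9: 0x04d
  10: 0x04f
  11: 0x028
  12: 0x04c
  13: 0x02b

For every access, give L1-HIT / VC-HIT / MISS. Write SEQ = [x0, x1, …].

0: 0x46 (blk 4, set 0) → MISS  vc=[]
1: 0x4c (blk 4, set 0) → L1-HIT  vc=[]
2: 0x46 (blk 4, set 0) → L1-HIT  vc=[]
3: 0x49 (blk 4, set 0) → L1-HIT  vc=[]
4: 0x41 (blk 4, set 0) → L1-HIT  vc=[]
5: 0x40 (blk 4, set 0) → L1-HIT  vc=[]
6: 0x2c (blk 2, set 0) → MISS  vc=[4]
7: 0x41 (blk 4, set 0) → VC-HIT  vc=[2]
8: 0x49 (blk 4, set 0) → L1-HIT  vc=[2]
9: 0x4d (blk 4, set 0) → L1-HIT  vc=[2]
10: 0x4f (blk 4, set 0) → L1-HIT  vc=[2]
11: 0x28 (blk 2, set 0) → VC-HIT  vc=[4]
12: 0x4c (blk 4, set 0) → VC-HIT  vc=[2]
13: 0x2b (blk 2, set 0) → VC-HIT  vc=[4]

SEQ = [MISS, L1-HIT, L1-HIT, L1-HIT, L1-HIT, L1-HIT, MISS, VC-HIT, L1-HIT, L1-HIT, L1-HIT, VC-HIT, VC-HIT, VC-HIT]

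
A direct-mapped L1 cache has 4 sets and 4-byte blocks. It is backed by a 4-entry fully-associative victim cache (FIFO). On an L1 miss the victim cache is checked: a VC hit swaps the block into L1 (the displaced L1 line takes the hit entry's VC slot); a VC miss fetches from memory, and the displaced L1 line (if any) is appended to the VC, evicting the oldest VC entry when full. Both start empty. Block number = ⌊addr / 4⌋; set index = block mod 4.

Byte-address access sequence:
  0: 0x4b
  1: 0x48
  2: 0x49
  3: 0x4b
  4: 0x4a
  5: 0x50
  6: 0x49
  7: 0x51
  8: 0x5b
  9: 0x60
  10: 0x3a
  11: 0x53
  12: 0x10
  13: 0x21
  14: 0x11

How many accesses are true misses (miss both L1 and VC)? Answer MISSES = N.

  [0] addr=0x4b blk=18 s=2: MISS | VC []
  [1] addr=0x48 blk=18 s=2: L1-HIT | VC []
  [2] addr=0x49 blk=18 s=2: L1-HIT | VC []
  [3] addr=0x4b blk=18 s=2: L1-HIT | VC []
  [4] addr=0x4a blk=18 s=2: L1-HIT | VC []
  [5] addr=0x50 blk=20 s=0: MISS | VC []
  [6] addr=0x49 blk=18 s=2: L1-HIT | VC []
  [7] addr=0x51 blk=20 s=0: L1-HIT | VC []
  [8] addr=0x5b blk=22 s=2: MISS | VC [18]
  [9] addr=0x60 blk=24 s=0: MISS | VC [18, 20]
  [10] addr=0x3a blk=14 s=2: MISS | VC [18, 20, 22]
  [11] addr=0x53 blk=20 s=0: VC-HIT | VC [18, 24, 22]
  [12] addr=0x10 blk=4 s=0: MISS | VC [18, 24, 22, 20]
  [13] addr=0x21 blk=8 s=0: MISS | VC [24, 22, 20, 4]
  [14] addr=0x11 blk=4 s=0: VC-HIT | VC [24, 22, 20, 8]

MISSES = 7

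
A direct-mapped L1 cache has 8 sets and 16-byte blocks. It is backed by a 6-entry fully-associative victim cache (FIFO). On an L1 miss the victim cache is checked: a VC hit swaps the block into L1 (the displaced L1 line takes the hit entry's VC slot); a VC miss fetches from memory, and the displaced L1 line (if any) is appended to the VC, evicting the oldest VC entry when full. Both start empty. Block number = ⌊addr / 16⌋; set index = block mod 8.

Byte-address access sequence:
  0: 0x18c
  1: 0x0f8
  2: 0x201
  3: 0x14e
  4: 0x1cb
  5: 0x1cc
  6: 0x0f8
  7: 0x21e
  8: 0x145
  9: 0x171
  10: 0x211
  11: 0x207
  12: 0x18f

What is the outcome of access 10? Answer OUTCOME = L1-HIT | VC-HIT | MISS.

  [0] addr=0x18c blk=24 s=0: MISS | VC []
  [1] addr=0xf8 blk=15 s=7: MISS | VC []
  [2] addr=0x201 blk=32 s=0: MISS | VC [24]
  [3] addr=0x14e blk=20 s=4: MISS | VC [24]
  [4] addr=0x1cb blk=28 s=4: MISS | VC [24, 20]
  [5] addr=0x1cc blk=28 s=4: L1-HIT | VC [24, 20]
  [6] addr=0xf8 blk=15 s=7: L1-HIT | VC [24, 20]
  [7] addr=0x21e blk=33 s=1: MISS | VC [24, 20]
  [8] addr=0x145 blk=20 s=4: VC-HIT | VC [24, 28]
  [9] addr=0x171 blk=23 s=7: MISS | VC [24, 28, 15]
  [10] addr=0x211 blk=33 s=1: L1-HIT | VC [24, 28, 15]
  [11] addr=0x207 blk=32 s=0: L1-HIT | VC [24, 28, 15]
  [12] addr=0x18f blk=24 s=0: VC-HIT | VC [32, 28, 15]

OUTCOME = L1-HIT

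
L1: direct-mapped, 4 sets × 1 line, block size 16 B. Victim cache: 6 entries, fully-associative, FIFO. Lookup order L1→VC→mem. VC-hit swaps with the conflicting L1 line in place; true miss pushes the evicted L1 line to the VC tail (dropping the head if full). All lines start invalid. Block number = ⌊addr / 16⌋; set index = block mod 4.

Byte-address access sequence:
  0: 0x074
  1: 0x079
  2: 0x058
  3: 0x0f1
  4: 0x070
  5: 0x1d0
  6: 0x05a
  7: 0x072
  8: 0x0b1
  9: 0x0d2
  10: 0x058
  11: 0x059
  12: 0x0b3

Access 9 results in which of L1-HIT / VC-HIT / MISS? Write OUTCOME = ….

#0 0x74→b7/s3 MISS; vc=[]
#1 0x79→b7/s3 L1-HIT; vc=[]
#2 0x58→b5/s1 MISS; vc=[]
#3 0xf1→b15/s3 MISS; vc=[7]
#4 0x70→b7/s3 VC-HIT; vc=[15]
#5 0x1d0→b29/s1 MISS; vc=[15,5]
#6 0x5a→b5/s1 VC-HIT; vc=[15,29]
#7 0x72→b7/s3 L1-HIT; vc=[15,29]
#8 0xb1→b11/s3 MISS; vc=[15,29,7]
#9 0xd2→b13/s1 MISS; vc=[15,29,7,5]
#10 0x58→b5/s1 VC-HIT; vc=[15,29,7,13]
#11 0x59→b5/s1 L1-HIT; vc=[15,29,7,13]
#12 0xb3→b11/s3 L1-HIT; vc=[15,29,7,13]

OUTCOME = MISS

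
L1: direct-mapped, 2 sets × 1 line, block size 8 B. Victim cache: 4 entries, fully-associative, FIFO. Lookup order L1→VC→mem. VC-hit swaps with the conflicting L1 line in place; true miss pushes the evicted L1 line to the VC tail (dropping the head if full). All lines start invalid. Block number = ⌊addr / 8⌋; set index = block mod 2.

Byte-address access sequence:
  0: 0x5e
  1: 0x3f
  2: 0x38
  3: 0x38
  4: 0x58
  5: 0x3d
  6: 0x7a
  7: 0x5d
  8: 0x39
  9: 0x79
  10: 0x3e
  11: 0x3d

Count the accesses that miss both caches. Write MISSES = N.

MISSES = 3

0: 0x5e (blk 11, set 1) → MISS  vc=[]
1: 0x3f (blk 7, set 1) → MISS  vc=[11]
2: 0x38 (blk 7, set 1) → L1-HIT  vc=[11]
3: 0x38 (blk 7, set 1) → L1-HIT  vc=[11]
4: 0x58 (blk 11, set 1) → VC-HIT  vc=[7]
5: 0x3d (blk 7, set 1) → VC-HIT  vc=[11]
6: 0x7a (blk 15, set 1) → MISS  vc=[11, 7]
7: 0x5d (blk 11, set 1) → VC-HIT  vc=[15, 7]
8: 0x39 (blk 7, set 1) → VC-HIT  vc=[15, 11]
9: 0x79 (blk 15, set 1) → VC-HIT  vc=[7, 11]
10: 0x3e (blk 7, set 1) → VC-HIT  vc=[15, 11]
11: 0x3d (blk 7, set 1) → L1-HIT  vc=[15, 11]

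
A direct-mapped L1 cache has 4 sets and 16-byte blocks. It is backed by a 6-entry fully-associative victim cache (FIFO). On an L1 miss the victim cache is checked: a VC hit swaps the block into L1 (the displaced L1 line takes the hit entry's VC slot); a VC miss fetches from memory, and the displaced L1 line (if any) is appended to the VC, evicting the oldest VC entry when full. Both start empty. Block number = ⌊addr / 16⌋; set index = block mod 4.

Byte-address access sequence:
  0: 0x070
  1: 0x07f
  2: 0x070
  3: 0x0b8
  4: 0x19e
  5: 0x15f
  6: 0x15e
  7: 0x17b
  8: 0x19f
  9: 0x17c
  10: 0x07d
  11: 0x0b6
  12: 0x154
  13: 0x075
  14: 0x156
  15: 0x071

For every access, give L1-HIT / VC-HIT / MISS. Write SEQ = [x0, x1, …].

SEQ = [MISS, L1-HIT, L1-HIT, MISS, MISS, MISS, L1-HIT, MISS, VC-HIT, L1-HIT, VC-HIT, VC-HIT, VC-HIT, VC-HIT, L1-HIT, L1-HIT]

#0 0x70→b7/s3 MISS; vc=[]
#1 0x7f→b7/s3 L1-HIT; vc=[]
#2 0x70→b7/s3 L1-HIT; vc=[]
#3 0xb8→b11/s3 MISS; vc=[7]
#4 0x19e→b25/s1 MISS; vc=[7]
#5 0x15f→b21/s1 MISS; vc=[7,25]
#6 0x15e→b21/s1 L1-HIT; vc=[7,25]
#7 0x17b→b23/s3 MISS; vc=[7,25,11]
#8 0x19f→b25/s1 VC-HIT; vc=[7,21,11]
#9 0x17c→b23/s3 L1-HIT; vc=[7,21,11]
#10 0x7d→b7/s3 VC-HIT; vc=[23,21,11]
#11 0xb6→b11/s3 VC-HIT; vc=[23,21,7]
#12 0x154→b21/s1 VC-HIT; vc=[23,25,7]
#13 0x75→b7/s3 VC-HIT; vc=[23,25,11]
#14 0x156→b21/s1 L1-HIT; vc=[23,25,11]
#15 0x71→b7/s3 L1-HIT; vc=[23,25,11]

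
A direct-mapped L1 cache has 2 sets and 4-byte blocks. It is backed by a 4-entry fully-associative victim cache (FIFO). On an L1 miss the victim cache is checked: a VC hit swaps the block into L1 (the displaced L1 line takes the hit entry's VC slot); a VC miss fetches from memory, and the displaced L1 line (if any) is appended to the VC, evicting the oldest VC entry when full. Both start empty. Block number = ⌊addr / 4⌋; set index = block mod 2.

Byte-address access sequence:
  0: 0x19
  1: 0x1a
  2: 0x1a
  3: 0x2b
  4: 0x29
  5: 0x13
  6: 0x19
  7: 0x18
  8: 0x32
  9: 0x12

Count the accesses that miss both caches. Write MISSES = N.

  [0] addr=0x19 blk=6 s=0: MISS | VC []
  [1] addr=0x1a blk=6 s=0: L1-HIT | VC []
  [2] addr=0x1a blk=6 s=0: L1-HIT | VC []
  [3] addr=0x2b blk=10 s=0: MISS | VC [6]
  [4] addr=0x29 blk=10 s=0: L1-HIT | VC [6]
  [5] addr=0x13 blk=4 s=0: MISS | VC [6, 10]
  [6] addr=0x19 blk=6 s=0: VC-HIT | VC [4, 10]
  [7] addr=0x18 blk=6 s=0: L1-HIT | VC [4, 10]
  [8] addr=0x32 blk=12 s=0: MISS | VC [4, 10, 6]
  [9] addr=0x12 blk=4 s=0: VC-HIT | VC [12, 10, 6]

MISSES = 4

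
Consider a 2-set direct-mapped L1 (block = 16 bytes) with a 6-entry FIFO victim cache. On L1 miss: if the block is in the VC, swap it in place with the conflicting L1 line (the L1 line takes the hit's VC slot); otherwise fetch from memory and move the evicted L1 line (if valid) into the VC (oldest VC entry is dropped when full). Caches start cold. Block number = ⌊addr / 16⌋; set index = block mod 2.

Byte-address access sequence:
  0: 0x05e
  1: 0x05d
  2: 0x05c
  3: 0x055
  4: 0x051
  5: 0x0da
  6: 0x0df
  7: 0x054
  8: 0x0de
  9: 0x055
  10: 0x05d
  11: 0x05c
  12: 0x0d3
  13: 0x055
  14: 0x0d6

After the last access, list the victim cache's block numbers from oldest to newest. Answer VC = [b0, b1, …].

  [0] addr=0x5e blk=5 s=1: MISS | VC []
  [1] addr=0x5d blk=5 s=1: L1-HIT | VC []
  [2] addr=0x5c blk=5 s=1: L1-HIT | VC []
  [3] addr=0x55 blk=5 s=1: L1-HIT | VC []
  [4] addr=0x51 blk=5 s=1: L1-HIT | VC []
  [5] addr=0xda blk=13 s=1: MISS | VC [5]
  [6] addr=0xdf blk=13 s=1: L1-HIT | VC [5]
  [7] addr=0x54 blk=5 s=1: VC-HIT | VC [13]
  [8] addr=0xde blk=13 s=1: VC-HIT | VC [5]
  [9] addr=0x55 blk=5 s=1: VC-HIT | VC [13]
  [10] addr=0x5d blk=5 s=1: L1-HIT | VC [13]
  [11] addr=0x5c blk=5 s=1: L1-HIT | VC [13]
  [12] addr=0xd3 blk=13 s=1: VC-HIT | VC [5]
  [13] addr=0x55 blk=5 s=1: VC-HIT | VC [13]
  [14] addr=0xd6 blk=13 s=1: VC-HIT | VC [5]

VC = [5]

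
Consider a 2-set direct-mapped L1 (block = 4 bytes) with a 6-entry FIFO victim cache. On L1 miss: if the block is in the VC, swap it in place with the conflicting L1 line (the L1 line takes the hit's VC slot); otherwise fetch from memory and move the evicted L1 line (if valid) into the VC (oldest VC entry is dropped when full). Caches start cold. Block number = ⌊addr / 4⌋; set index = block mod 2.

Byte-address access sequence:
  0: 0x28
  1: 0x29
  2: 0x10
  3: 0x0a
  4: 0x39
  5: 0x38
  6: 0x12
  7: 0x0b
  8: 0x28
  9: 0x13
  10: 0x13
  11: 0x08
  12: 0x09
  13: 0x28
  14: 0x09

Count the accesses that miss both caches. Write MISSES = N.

MISSES = 4

  [0] addr=0x28 blk=10 s=0: MISS | VC []
  [1] addr=0x29 blk=10 s=0: L1-HIT | VC []
  [2] addr=0x10 blk=4 s=0: MISS | VC [10]
  [3] addr=0xa blk=2 s=0: MISS | VC [10, 4]
  [4] addr=0x39 blk=14 s=0: MISS | VC [10, 4, 2]
  [5] addr=0x38 blk=14 s=0: L1-HIT | VC [10, 4, 2]
  [6] addr=0x12 blk=4 s=0: VC-HIT | VC [10, 14, 2]
  [7] addr=0xb blk=2 s=0: VC-HIT | VC [10, 14, 4]
  [8] addr=0x28 blk=10 s=0: VC-HIT | VC [2, 14, 4]
  [9] addr=0x13 blk=4 s=0: VC-HIT | VC [2, 14, 10]
  [10] addr=0x13 blk=4 s=0: L1-HIT | VC [2, 14, 10]
  [11] addr=0x8 blk=2 s=0: VC-HIT | VC [4, 14, 10]
  [12] addr=0x9 blk=2 s=0: L1-HIT | VC [4, 14, 10]
  [13] addr=0x28 blk=10 s=0: VC-HIT | VC [4, 14, 2]
  [14] addr=0x9 blk=2 s=0: VC-HIT | VC [4, 14, 10]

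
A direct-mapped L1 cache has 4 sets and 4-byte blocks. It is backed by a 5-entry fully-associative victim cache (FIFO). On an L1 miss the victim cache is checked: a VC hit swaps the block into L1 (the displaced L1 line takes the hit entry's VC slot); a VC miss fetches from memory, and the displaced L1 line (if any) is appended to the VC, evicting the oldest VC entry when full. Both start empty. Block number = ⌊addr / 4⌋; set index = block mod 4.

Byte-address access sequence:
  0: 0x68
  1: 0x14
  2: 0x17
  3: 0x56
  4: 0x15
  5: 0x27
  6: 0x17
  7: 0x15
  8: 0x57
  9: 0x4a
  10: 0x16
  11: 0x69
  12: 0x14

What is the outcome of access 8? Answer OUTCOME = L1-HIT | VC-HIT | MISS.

OUTCOME = VC-HIT

#0 0x68→b26/s2 MISS; vc=[]
#1 0x14→b5/s1 MISS; vc=[]
#2 0x17→b5/s1 L1-HIT; vc=[]
#3 0x56→b21/s1 MISS; vc=[5]
#4 0x15→b5/s1 VC-HIT; vc=[21]
#5 0x27→b9/s1 MISS; vc=[21,5]
#6 0x17→b5/s1 VC-HIT; vc=[21,9]
#7 0x15→b5/s1 L1-HIT; vc=[21,9]
#8 0x57→b21/s1 VC-HIT; vc=[5,9]
#9 0x4a→b18/s2 MISS; vc=[5,9,26]
#10 0x16→b5/s1 VC-HIT; vc=[21,9,26]
#11 0x69→b26/s2 VC-HIT; vc=[21,9,18]
#12 0x14→b5/s1 L1-HIT; vc=[21,9,18]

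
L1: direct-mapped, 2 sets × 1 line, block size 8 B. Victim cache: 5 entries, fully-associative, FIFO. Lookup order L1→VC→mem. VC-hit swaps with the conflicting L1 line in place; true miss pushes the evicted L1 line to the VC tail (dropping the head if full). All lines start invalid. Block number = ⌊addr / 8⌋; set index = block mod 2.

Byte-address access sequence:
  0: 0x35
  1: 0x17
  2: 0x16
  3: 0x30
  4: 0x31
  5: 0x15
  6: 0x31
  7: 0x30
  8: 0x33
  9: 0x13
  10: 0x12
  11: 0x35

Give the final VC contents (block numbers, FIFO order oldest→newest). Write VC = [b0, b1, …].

VC = [2]

  [0] addr=0x35 blk=6 s=0: MISS | VC []
  [1] addr=0x17 blk=2 s=0: MISS | VC [6]
  [2] addr=0x16 blk=2 s=0: L1-HIT | VC [6]
  [3] addr=0x30 blk=6 s=0: VC-HIT | VC [2]
  [4] addr=0x31 blk=6 s=0: L1-HIT | VC [2]
  [5] addr=0x15 blk=2 s=0: VC-HIT | VC [6]
  [6] addr=0x31 blk=6 s=0: VC-HIT | VC [2]
  [7] addr=0x30 blk=6 s=0: L1-HIT | VC [2]
  [8] addr=0x33 blk=6 s=0: L1-HIT | VC [2]
  [9] addr=0x13 blk=2 s=0: VC-HIT | VC [6]
  [10] addr=0x12 blk=2 s=0: L1-HIT | VC [6]
  [11] addr=0x35 blk=6 s=0: VC-HIT | VC [2]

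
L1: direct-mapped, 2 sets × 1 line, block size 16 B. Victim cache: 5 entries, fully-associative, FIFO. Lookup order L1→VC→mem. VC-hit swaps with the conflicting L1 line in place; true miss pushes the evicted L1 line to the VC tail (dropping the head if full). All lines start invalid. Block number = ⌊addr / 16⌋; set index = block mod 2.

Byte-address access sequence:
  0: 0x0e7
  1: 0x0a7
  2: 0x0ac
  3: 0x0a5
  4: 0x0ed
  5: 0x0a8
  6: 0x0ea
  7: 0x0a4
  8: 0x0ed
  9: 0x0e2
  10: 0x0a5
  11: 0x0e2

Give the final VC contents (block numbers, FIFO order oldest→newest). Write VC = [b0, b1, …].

VC = [10]

0: 0xe7 (blk 14, set 0) → MISS  vc=[]
1: 0xa7 (blk 10, set 0) → MISS  vc=[14]
2: 0xac (blk 10, set 0) → L1-HIT  vc=[14]
3: 0xa5 (blk 10, set 0) → L1-HIT  vc=[14]
4: 0xed (blk 14, set 0) → VC-HIT  vc=[10]
5: 0xa8 (blk 10, set 0) → VC-HIT  vc=[14]
6: 0xea (blk 14, set 0) → VC-HIT  vc=[10]
7: 0xa4 (blk 10, set 0) → VC-HIT  vc=[14]
8: 0xed (blk 14, set 0) → VC-HIT  vc=[10]
9: 0xe2 (blk 14, set 0) → L1-HIT  vc=[10]
10: 0xa5 (blk 10, set 0) → VC-HIT  vc=[14]
11: 0xe2 (blk 14, set 0) → VC-HIT  vc=[10]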